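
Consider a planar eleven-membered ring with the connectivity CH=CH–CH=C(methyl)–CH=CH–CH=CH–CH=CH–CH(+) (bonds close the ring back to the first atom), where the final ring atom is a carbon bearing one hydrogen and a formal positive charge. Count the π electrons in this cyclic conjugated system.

Every ring atom contributes a p orbital perpendicular to the ring (each doubly-bonded ring atom is sp² with one p-orbital electron; the carbocation has an empty p orbital), so the π system is cyclic and fully conjugated.
π-electron count: 5 × 2 = 10 from the double-bond units + 0 from the CH(+) atom = 10.

10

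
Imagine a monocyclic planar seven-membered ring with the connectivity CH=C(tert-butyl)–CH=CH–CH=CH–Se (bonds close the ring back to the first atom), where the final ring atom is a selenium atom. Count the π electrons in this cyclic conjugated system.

Every ring atom contributes a p orbital perpendicular to the ring (each doubly-bonded ring atom is sp² with one p-orbital electron; the selenium donates one lone pair from its p orbital), so the π system is cyclic and fully conjugated.
Adding the contributions, 3 × 2 = 6 from the double-bond units + 2 from the Se atom = 8.

8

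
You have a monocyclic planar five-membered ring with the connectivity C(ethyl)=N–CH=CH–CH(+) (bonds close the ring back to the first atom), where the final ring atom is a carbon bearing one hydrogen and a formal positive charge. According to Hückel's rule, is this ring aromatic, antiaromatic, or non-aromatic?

Check conjugation: every atom in a ring double bond is sp² and brings one electron to the p orbital; each =N– nitrogen is pyridine-type (lone pair in the sp² plane, one electron in the p orbital); the carbocation has an empty p orbital — every position has a p orbital, so the cyclic π system is continuous.
Adding the contributions, 2 × 2 = 4 from the double-bond units + 0 from the CH(+) atom = 4.
A 4n π count (4, n = 1) in a planar conjugated ring means antiaromatic.

Antiaromatic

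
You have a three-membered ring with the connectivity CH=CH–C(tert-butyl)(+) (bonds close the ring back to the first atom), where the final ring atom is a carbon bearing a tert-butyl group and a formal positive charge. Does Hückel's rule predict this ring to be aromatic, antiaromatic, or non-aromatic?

Aromatic

The p orbitals form a continuous loop: each doubly-bonded ring atom is sp² with one p-orbital electron; the carbocation has an empty p orbital. The ring is fully conjugated.
Tallying contributions gives 1 × 2 = 2 from the double-bond unit + 0 from the C(tert-butyl)(+) atom = 2.
2 = 4(0) + 2, which satisfies Hückel's 4n+2 rule.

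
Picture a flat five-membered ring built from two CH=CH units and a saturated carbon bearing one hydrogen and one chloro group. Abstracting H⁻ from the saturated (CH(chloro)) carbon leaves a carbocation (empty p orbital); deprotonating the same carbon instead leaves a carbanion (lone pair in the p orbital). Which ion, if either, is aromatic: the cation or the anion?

The anion

In both ions every ring atom is sp² and contributes a p orbital, so both rings are fully conjugated.
Cation: 2 × 2 + 0 = 4 π electrons → 4(1), antiaromatic.
Anion: 2 × 2 + 2 = 6 π electrons → 4(1)+2, aromatic.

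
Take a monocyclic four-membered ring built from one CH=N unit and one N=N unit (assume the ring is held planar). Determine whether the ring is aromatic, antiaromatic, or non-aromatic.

Antiaromatic

The p orbitals form a continuous loop: every atom in a ring double bond is sp² and brings one electron to the p orbital; each =N– nitrogen is pyridine-type (lone pair in the sp² plane, one electron in the p orbital). The ring is fully conjugated.
Tallying contributions gives 2 × 2 = 4 from the 2 double-bond units.
4 = 4(1); a planar, fully conjugated 4n system is antiaromatic.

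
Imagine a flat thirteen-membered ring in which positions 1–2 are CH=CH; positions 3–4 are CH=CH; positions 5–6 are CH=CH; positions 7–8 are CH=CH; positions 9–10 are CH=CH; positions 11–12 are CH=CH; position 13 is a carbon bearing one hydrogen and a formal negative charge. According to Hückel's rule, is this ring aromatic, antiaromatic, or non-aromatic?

Aromatic

All ring atoms are sp² and supply a p orbital to the ring (every atom in a ring double bond is sp² and brings one electron to the p orbital; the carbanion's lone pair occupies the p orbital); the conjugation is uninterrupted.
Tallying contributions gives 6 × 2 = 12 from the double-bond units + 2 from the CH(-) atom = 14.
Since 14 = 4·3 + 2, the ring meets the 4n+2 criterion.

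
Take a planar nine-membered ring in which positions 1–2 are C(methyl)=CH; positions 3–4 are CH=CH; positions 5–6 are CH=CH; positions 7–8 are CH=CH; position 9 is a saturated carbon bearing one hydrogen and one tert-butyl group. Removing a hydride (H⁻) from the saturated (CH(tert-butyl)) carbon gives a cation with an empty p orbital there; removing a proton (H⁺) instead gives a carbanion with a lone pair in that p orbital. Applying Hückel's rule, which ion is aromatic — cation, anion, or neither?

In both ions every ring atom is sp² and contributes a p orbital, so both rings are fully conjugated.
Cation: 4 × 2 + 0 = 8 π electrons → 4(2), antiaromatic.
Anion: 4 × 2 + 2 = 10 π electrons → 4(2)+2, aromatic.

The anion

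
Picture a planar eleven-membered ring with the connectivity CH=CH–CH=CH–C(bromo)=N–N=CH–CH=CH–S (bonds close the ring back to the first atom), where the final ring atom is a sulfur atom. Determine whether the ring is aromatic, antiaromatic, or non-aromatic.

Antiaromatic

Check conjugation: every atom in a ring double bond is sp² and brings one electron to the p orbital; each =N– nitrogen is pyridine-type (lone pair in the sp² plane, one electron in the p orbital); the sulfur donates one lone pair from its p orbital — every position has a p orbital, so the cyclic π system is continuous.
Adding the contributions, 5 × 2 = 10 from the double-bond units + 2 from the S atom = 12.
12 = 4(3); a planar, fully conjugated 4n system is antiaromatic.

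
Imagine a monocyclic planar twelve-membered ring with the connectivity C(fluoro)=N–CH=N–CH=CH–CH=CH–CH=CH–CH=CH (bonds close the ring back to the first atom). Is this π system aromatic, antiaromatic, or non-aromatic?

Antiaromatic

Check conjugation: the double-bond atoms are sp², each contributing one p electron; the doubly-bonded nitrogens are pyridine-type — their lone pairs lie in the ring plane, leaving one electron in the p orbital — every position has a p orbital, so the cyclic π system is continuous.
π-electron count: 6 × 2 = 12 from the 6 double-bond units.
With 12 = 4·3 π electrons, Hückel's rule classifies the planar ring as antiaromatic.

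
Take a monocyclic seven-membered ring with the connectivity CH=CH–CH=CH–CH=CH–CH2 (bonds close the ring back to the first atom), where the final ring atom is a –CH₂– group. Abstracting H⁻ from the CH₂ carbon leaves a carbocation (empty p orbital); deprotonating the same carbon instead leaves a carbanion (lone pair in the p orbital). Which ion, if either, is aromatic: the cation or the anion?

In either ion the ring is fully conjugated: every atom, including the new sp² carbon, supplies a p orbital.
Cation: 3 × 2 + 0 = 6 π electrons → 4(1)+2, aromatic.
Anion: 3 × 2 + 2 = 8 π electrons → 4(2), antiaromatic.

The cation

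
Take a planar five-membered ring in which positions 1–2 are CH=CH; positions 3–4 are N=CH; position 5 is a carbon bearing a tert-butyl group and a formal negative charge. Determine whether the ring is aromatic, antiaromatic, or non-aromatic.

Aromatic

The p orbitals form a continuous loop: the double-bond atoms are sp², each contributing one p electron; each sp² =N– keeps its lone pair in-plane and puts one electron into the π system; the carbanion's lone pair occupies the p orbital. The ring is fully conjugated.
Tallying contributions gives 2 × 2 = 4 from the double-bond units + 2 from the C(tert-butyl)(-) atom = 6.
With 6 π electrons (n = 1), the Hückel 4n+2 condition holds.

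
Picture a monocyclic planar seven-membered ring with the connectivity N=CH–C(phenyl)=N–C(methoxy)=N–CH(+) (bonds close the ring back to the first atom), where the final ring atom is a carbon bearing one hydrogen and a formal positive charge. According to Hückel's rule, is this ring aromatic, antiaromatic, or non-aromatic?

Aromatic

All ring atoms are sp² and supply a p orbital to the ring (every atom in a ring double bond is sp² and brings one electron to the p orbital; the doubly-bonded nitrogens are pyridine-type — their lone pairs lie in the ring plane, leaving one electron in the p orbital; the carbocation has an empty p orbital); the conjugation is uninterrupted.
π-electron count: 3 × 2 = 6 from the double-bond units + 0 from the CH(+) atom = 6.
That gives a 4n+2 count (6, n = 1).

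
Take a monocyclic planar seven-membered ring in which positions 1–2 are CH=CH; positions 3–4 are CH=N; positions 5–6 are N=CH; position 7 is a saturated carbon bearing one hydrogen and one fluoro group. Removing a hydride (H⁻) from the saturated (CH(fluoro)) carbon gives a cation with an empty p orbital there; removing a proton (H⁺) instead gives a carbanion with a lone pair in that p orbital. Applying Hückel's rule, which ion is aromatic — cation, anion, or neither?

In both ions every ring atom is sp² and contributes a p orbital, so both rings are fully conjugated.
Cation: 3 × 2 + 0 = 6 π electrons → 4(1)+2, aromatic.
Anion: 3 × 2 + 2 = 8 π electrons → 4(2), antiaromatic.

The cation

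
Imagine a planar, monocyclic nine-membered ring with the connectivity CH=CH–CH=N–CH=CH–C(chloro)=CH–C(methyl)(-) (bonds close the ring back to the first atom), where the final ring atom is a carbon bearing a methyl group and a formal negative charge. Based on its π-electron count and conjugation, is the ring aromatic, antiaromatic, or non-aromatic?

All ring atoms are sp² and supply a p orbital to the ring (each doubly-bonded ring atom is sp² with one p-orbital electron; the doubly-bonded nitrogens are pyridine-type — their lone pairs lie in the ring plane, leaving one electron in the p orbital; the carbanion's lone pair occupies the p orbital); the conjugation is uninterrupted.
π-electron count: 4 × 2 = 8 from the double-bond units + 2 from the C(methyl)(-) atom = 10.
With 10 π electrons (n = 2), the Hückel 4n+2 condition holds.

Aromatic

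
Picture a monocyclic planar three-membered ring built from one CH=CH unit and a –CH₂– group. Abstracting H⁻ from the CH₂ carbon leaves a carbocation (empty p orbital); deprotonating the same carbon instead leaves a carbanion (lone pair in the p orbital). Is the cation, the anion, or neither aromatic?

The cation

Both ions have a continuous loop of p orbitals — each ring atom is sp².
Cation: 1 × 2 + 0 = 2 π electrons → 4(0)+2, aromatic.
Anion: 1 × 2 + 2 = 4 π electrons → 4(1), antiaromatic.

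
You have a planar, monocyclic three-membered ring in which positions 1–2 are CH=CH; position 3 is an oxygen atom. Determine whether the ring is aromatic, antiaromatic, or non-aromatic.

Antiaromatic

All ring atoms are sp² and supply a p orbital to the ring (each doubly-bonded ring atom is sp² with one p-orbital electron; the oxygen donates one lone pair from its p orbital); the conjugation is uninterrupted.
Counting π electrons: 1 × 2 = 2 from the double-bond unit + 2 from the O atom = 4.
With 4 = 4·1 π electrons, Hückel's rule classifies the planar ring as antiaromatic.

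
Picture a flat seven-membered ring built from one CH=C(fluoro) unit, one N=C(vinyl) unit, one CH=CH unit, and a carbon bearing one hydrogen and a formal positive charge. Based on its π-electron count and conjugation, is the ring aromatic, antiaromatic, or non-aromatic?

Check conjugation: each doubly-bonded ring atom is sp² with one p-orbital electron; each =N– nitrogen is pyridine-type (lone pair in the sp² plane, one electron in the p orbital); the carbocation has an empty p orbital — every position has a p orbital, so the cyclic π system is continuous.
Adding the contributions, 3 × 2 = 6 from the double-bond units + 0 from the CH(+) atom = 6.
With 6 π electrons (n = 1), the Hückel 4n+2 condition holds.

Aromatic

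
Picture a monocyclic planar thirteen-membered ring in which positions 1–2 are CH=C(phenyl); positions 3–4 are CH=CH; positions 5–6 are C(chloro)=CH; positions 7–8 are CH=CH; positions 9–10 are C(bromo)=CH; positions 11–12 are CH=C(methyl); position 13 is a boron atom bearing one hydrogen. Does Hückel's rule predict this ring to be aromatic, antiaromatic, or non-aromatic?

All ring atoms are sp² and supply a p orbital to the ring (the double-bond atoms are sp², each contributing one p electron; the boron has an empty p orbital); the conjugation is uninterrupted.
π-electron count: 6 × 2 = 12 from the double-bond units + 0 from the BH atom = 12.
A 4n π count (12, n = 3) in a planar conjugated ring means antiaromatic.

Antiaromatic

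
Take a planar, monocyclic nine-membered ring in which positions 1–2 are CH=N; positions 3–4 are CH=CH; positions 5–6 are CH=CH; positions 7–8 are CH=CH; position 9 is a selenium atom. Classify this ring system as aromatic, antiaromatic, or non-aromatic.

Every ring atom contributes a p orbital perpendicular to the ring (each doubly-bonded ring atom is sp² with one p-orbital electron; each sp² =N– keeps its lone pair in-plane and puts one electron into the π system; the selenium donates one lone pair from its p orbital), so the π system is cyclic and fully conjugated.
π-electron count: 4 × 2 = 8 from the double-bond units + 2 from the Se atom = 10.
With 10 π electrons (n = 2), the Hückel 4n+2 condition holds.

Aromatic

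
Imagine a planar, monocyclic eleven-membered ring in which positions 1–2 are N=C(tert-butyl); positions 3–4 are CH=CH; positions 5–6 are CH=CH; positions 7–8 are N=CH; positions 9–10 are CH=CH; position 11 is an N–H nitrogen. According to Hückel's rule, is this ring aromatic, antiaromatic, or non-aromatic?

The p orbitals form a continuous loop: each doubly-bonded ring atom is sp² with one p-orbital electron; the doubly-bonded nitrogens are pyridine-type — their lone pairs lie in the ring plane, leaving one electron in the p orbital; the pyrrole-type nitrogen donates its lone pair from the p orbital. The ring is fully conjugated.
Adding the contributions, 5 × 2 = 10 from the double-bond units + 2 from the NH atom = 12.
12 is a 4n count (n = 3), so the planar conjugated ring is antiaromatic.

Antiaromatic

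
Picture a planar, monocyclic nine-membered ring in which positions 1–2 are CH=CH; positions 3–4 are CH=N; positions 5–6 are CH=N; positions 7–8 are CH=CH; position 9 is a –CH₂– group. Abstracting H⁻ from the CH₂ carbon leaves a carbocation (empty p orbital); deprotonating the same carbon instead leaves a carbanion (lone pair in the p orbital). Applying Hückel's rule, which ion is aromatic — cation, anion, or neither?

The anion

Both ions have a continuous loop of p orbitals — each ring atom is sp².
Cation: 4 × 2 + 0 = 8 π electrons → 4(2), antiaromatic.
Anion: 4 × 2 + 2 = 10 π electrons → 4(2)+2, aromatic.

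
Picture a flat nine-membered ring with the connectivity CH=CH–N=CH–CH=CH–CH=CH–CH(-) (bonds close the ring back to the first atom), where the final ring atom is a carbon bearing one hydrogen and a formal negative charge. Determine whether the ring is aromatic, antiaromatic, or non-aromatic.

The p orbitals form a continuous loop: every atom in a ring double bond is sp² and brings one electron to the p orbital; the doubly-bonded nitrogens are pyridine-type — their lone pairs lie in the ring plane, leaving one electron in the p orbital; the carbanion's lone pair occupies the p orbital. The ring is fully conjugated.
Tallying contributions gives 4 × 2 = 8 from the double-bond units + 2 from the CH(-) atom = 10.
With 10 π electrons (n = 2), the Hückel 4n+2 condition holds.

Aromatic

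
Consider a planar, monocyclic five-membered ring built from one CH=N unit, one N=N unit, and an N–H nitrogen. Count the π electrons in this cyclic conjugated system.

The p orbitals form a continuous loop: every atom in a ring double bond is sp² and brings one electron to the p orbital; each sp² =N– keeps its lone pair in-plane and puts one electron into the π system; the pyrrole-type nitrogen donates its lone pair from the p orbital. The ring is fully conjugated.
Adding the contributions, 2 × 2 = 4 from the double-bond units + 2 from the NH atom = 6.

6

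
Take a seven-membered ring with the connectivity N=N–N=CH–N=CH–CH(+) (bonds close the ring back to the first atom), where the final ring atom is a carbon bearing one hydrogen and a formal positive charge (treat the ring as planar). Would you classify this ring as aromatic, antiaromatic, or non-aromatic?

Aromatic

The p orbitals form a continuous loop: the double-bond atoms are sp², each contributing one p electron; the doubly-bonded nitrogens are pyridine-type — their lone pairs lie in the ring plane, leaving one electron in the p orbital; the carbocation has an empty p orbital. The ring is fully conjugated.
Adding the contributions, 3 × 2 = 6 from the double-bond units + 0 from the CH(+) atom = 6.
That gives a 4n+2 count (6, n = 1).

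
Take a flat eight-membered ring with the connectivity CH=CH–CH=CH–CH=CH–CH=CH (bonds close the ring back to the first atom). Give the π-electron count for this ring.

8

All ring atoms are sp² and supply a p orbital to the ring (the double-bond atoms are sp², each contributing one p electron); the conjugation is uninterrupted.
π-electron count: 4 × 2 = 8 from the 4 double-bond units.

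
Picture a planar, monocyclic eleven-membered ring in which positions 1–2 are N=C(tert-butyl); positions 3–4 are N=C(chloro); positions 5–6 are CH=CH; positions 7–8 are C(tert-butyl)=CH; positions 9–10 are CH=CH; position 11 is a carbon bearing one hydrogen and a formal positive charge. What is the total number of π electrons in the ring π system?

Check conjugation: the double-bond atoms are sp², each contributing one p electron; each =N– nitrogen is pyridine-type (lone pair in the sp² plane, one electron in the p orbital); the carbocation has an empty p orbital — every position has a p orbital, so the cyclic π system is continuous.
Counting π electrons: 5 × 2 = 10 from the double-bond units + 0 from the CH(+) atom = 10.

10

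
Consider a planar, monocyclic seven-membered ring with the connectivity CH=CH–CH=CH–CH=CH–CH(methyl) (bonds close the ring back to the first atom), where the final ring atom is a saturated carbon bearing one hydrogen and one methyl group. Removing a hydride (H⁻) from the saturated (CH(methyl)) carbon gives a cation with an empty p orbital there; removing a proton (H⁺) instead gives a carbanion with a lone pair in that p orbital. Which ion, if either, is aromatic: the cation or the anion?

Once that carbon is sp², every ring atom has a p orbital and both ions are fully conjugated.
Cation: 3 × 2 + 0 = 6 π electrons → 4(1)+2, aromatic.
Anion: 3 × 2 + 2 = 8 π electrons → 4(2), antiaromatic.

The cation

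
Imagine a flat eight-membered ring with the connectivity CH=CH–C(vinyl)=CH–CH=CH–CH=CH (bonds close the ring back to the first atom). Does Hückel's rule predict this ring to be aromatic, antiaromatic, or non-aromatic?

All ring atoms are sp² and supply a p orbital to the ring (each doubly-bonded ring atom is sp² with one p-orbital electron); the conjugation is uninterrupted.
Adding the contributions, 4 × 2 = 8 from the 4 double-bond units.
8 = 4(2); a planar, fully conjugated 4n system is antiaromatic.

Antiaromatic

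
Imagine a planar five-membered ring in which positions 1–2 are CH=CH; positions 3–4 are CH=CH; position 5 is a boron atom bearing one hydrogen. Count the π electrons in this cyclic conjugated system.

The p orbitals form a continuous loop: every atom in a ring double bond is sp² and brings one electron to the p orbital; the boron has an empty p orbital. The ring is fully conjugated.
Counting π electrons: 2 × 2 = 4 from the double-bond units + 0 from the BH atom = 4.
(The species described is borole.)

4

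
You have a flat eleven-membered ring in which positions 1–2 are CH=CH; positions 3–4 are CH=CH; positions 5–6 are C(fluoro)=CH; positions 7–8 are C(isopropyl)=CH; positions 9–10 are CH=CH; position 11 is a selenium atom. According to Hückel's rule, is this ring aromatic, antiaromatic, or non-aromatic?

Check conjugation: the double-bond atoms are sp², each contributing one p electron; the selenium donates one lone pair from its p orbital — every position has a p orbital, so the cyclic π system is continuous.
Adding the contributions, 5 × 2 = 10 from the double-bond units + 2 from the Se atom = 12.
A 4n π count (12, n = 3) in a planar conjugated ring means antiaromatic.

Antiaromatic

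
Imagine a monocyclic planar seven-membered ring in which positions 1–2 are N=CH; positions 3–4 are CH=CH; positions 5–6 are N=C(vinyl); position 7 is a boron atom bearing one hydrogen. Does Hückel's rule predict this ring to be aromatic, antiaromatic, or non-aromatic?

Aromatic

All ring atoms are sp² and supply a p orbital to the ring (each doubly-bonded ring atom is sp² with one p-orbital electron; the doubly-bonded nitrogens are pyridine-type — their lone pairs lie in the ring plane, leaving one electron in the p orbital; the boron has an empty p orbital); the conjugation is uninterrupted.
Counting π electrons: 3 × 2 = 6 from the double-bond units + 0 from the BH atom = 6.
6 = 4(1) + 2, which satisfies Hückel's 4n+2 rule.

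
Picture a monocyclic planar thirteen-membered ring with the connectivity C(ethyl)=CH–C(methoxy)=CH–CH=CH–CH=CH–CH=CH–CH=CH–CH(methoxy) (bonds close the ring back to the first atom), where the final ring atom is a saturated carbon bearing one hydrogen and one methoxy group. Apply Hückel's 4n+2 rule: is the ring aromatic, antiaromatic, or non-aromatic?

Because that saturated carbon is sp³ and has no p orbital in the ring π system at the CH(methoxy) position, the π system cannot extend all the way around the ring.
A ring that is not fully conjugated cannot be aromatic or antiaromatic regardless of its π-electron count.

Non-aromatic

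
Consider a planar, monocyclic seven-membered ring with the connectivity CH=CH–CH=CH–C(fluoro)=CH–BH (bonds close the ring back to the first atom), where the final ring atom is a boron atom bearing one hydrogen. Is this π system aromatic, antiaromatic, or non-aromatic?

All ring atoms are sp² and supply a p orbital to the ring (each doubly-bonded ring atom is sp² with one p-orbital electron; the boron has an empty p orbital); the conjugation is uninterrupted.
Tallying contributions gives 3 × 2 = 6 from the double-bond units + 0 from the BH atom = 6.
6 = 4(1) + 2, which satisfies Hückel's 4n+2 rule.

Aromatic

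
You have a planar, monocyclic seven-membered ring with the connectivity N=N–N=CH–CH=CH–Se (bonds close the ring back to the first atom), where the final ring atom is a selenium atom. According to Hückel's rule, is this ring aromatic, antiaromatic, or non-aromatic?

Antiaromatic

All ring atoms are sp² and supply a p orbital to the ring (the double-bond atoms are sp², each contributing one p electron; each =N– nitrogen is pyridine-type (lone pair in the sp² plane, one electron in the p orbital); the selenium donates one lone pair from its p orbital); the conjugation is uninterrupted.
π-electron count: 3 × 2 = 6 from the double-bond units + 2 from the Se atom = 8.
8 is a 4n count (n = 2), so the planar conjugated ring is antiaromatic.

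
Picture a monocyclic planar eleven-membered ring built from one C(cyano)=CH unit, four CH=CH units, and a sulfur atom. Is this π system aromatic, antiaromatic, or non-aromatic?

Antiaromatic

All ring atoms are sp² and supply a p orbital to the ring (each doubly-bonded ring atom is sp² with one p-orbital electron; the sulfur donates one lone pair from its p orbital); the conjugation is uninterrupted.
Counting π electrons: 5 × 2 = 10 from the double-bond units + 2 from the S atom = 12.
With 12 = 4·3 π electrons, Hückel's rule classifies the planar ring as antiaromatic.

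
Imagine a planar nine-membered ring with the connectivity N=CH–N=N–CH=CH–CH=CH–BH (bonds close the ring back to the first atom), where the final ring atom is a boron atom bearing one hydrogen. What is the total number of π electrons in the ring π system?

8

Check conjugation: each doubly-bonded ring atom is sp² with one p-orbital electron; the doubly-bonded nitrogens are pyridine-type — their lone pairs lie in the ring plane, leaving one electron in the p orbital; the boron has an empty p orbital — every position has a p orbital, so the cyclic π system is continuous.
Counting π electrons: 4 × 2 = 8 from the double-bond units + 0 from the BH atom = 8.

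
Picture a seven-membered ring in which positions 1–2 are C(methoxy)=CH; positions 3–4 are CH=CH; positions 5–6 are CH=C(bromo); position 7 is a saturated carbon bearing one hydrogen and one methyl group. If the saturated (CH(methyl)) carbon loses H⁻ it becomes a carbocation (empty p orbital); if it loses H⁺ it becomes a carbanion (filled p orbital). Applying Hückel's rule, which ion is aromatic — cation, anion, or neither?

The cation

In both ions every ring atom is sp² and contributes a p orbital, so both rings are fully conjugated.
Cation: 3 × 2 + 0 = 6 π electrons → 4(1)+2, aromatic.
Anion: 3 × 2 + 2 = 8 π electrons → 4(2), antiaromatic.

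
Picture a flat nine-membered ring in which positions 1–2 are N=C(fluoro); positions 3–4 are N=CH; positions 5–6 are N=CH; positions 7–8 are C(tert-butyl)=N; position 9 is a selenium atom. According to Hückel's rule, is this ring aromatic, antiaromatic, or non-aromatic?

Aromatic

Every ring atom contributes a p orbital perpendicular to the ring (each doubly-bonded ring atom is sp² with one p-orbital electron; each =N– nitrogen is pyridine-type (lone pair in the sp² plane, one electron in the p orbital); the selenium donates one lone pair from its p orbital), so the π system is cyclic and fully conjugated.
Adding the contributions, 4 × 2 = 8 from the double-bond units + 2 from the Se atom = 10.
Since 10 = 4·2 + 2, the ring meets the 4n+2 criterion.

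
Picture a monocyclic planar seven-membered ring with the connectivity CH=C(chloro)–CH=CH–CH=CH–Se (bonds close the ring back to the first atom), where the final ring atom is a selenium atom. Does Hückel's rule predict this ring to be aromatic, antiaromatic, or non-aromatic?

Every ring atom contributes a p orbital perpendicular to the ring (each doubly-bonded ring atom is sp² with one p-orbital electron; the selenium donates one lone pair from its p orbital), so the π system is cyclic and fully conjugated.
Adding the contributions, 3 × 2 = 6 from the double-bond units + 2 from the Se atom = 8.
8 is a 4n count (n = 2), so the planar conjugated ring is antiaromatic.

Antiaromatic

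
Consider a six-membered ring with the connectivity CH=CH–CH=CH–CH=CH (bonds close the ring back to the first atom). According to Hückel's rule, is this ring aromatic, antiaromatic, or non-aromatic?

The p orbitals form a continuous loop: each doubly-bonded ring atom is sp² with one p-orbital electron. The ring is fully conjugated.
Adding the contributions, 3 × 2 = 6 from the 3 double-bond units.
Since 6 = 4·1 + 2, the ring meets the 4n+2 criterion.
(The species described is benzene.)

Aromatic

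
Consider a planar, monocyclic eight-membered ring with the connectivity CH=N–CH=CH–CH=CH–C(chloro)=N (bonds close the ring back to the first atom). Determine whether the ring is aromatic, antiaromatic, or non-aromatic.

Antiaromatic

Check conjugation: each doubly-bonded ring atom is sp² with one p-orbital electron; each sp² =N– keeps its lone pair in-plane and puts one electron into the π system — every position has a p orbital, so the cyclic π system is continuous.
Tallying contributions gives 4 × 2 = 8 from the 4 double-bond units.
With 8 = 4·2 π electrons, Hückel's rule classifies the planar ring as antiaromatic.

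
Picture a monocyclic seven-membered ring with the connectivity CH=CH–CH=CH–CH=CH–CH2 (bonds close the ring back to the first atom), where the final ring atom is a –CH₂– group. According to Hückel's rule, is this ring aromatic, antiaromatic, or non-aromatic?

Because the tetrahedral CH₂ carbon is sp³ and has no p orbital in the ring π system at the CH2 position, the π system cannot extend all the way around the ring.
Without a continuous loop of overlapping p orbitals the Hückel electron count never comes into play.

Non-aromatic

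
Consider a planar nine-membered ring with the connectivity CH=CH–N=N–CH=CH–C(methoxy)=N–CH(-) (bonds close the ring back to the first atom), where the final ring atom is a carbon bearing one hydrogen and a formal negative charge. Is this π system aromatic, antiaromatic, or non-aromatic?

Aromatic

Every ring atom contributes a p orbital perpendicular to the ring (every atom in a ring double bond is sp² and brings one electron to the p orbital; the doubly-bonded nitrogens are pyridine-type — their lone pairs lie in the ring plane, leaving one electron in the p orbital; the carbanion's lone pair occupies the p orbital), so the π system is cyclic and fully conjugated.
Counting π electrons: 4 × 2 = 8 from the double-bond units + 2 from the CH(-) atom = 10.
With 10 π electrons (n = 2), the Hückel 4n+2 condition holds.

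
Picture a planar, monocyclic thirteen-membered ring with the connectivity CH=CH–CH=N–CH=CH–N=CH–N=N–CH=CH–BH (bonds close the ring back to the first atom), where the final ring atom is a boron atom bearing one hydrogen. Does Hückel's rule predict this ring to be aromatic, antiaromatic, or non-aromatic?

Antiaromatic

The p orbitals form a continuous loop: every atom in a ring double bond is sp² and brings one electron to the p orbital; each =N– nitrogen is pyridine-type (lone pair in the sp² plane, one electron in the p orbital); the boron has an empty p orbital. The ring is fully conjugated.
π-electron count: 6 × 2 = 12 from the double-bond units + 0 from the BH atom = 12.
With 12 = 4·3 π electrons, Hückel's rule classifies the planar ring as antiaromatic.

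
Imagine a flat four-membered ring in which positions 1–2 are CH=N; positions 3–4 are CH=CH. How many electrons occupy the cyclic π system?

Check conjugation: the double-bond atoms are sp², each contributing one p electron; each sp² =N– keeps its lone pair in-plane and puts one electron into the π system — every position has a p orbital, so the cyclic π system is continuous.
Tallying contributions gives 2 × 2 = 4 from the 2 double-bond units.

4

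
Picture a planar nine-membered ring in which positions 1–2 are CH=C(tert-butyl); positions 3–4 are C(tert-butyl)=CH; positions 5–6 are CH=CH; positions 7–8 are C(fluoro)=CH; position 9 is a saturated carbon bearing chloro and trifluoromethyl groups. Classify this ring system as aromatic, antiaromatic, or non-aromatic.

Non-aromatic

At the C(chloro)(trifluoromethyl) position, that saturated carbon is sp³ and has no p orbital in the ring π system; the ring's p-orbital overlap is broken there.
Hückel's rule only applies to fully conjugated rings, so this one is simply non-aromatic.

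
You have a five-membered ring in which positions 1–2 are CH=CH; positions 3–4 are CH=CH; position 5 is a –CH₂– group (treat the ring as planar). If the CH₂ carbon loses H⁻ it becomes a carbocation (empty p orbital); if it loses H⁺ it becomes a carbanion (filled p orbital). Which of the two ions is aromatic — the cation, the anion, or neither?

The anion

In either ion the ring is fully conjugated: every atom, including the new sp² carbon, supplies a p orbital.
Cation: 2 × 2 + 0 = 4 π electrons → 4(1), antiaromatic.
Anion: 2 × 2 + 2 = 6 π electrons → 4(1)+2, aromatic.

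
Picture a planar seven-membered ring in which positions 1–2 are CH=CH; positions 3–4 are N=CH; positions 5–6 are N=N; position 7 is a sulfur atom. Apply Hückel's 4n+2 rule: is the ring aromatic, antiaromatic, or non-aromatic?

The p orbitals form a continuous loop: each doubly-bonded ring atom is sp² with one p-orbital electron; each =N– nitrogen is pyridine-type (lone pair in the sp² plane, one electron in the p orbital); the sulfur donates one lone pair from its p orbital. The ring is fully conjugated.
Tallying contributions gives 3 × 2 = 6 from the double-bond units + 2 from the S atom = 8.
8 is a 4n count (n = 2), so the planar conjugated ring is antiaromatic.

Antiaromatic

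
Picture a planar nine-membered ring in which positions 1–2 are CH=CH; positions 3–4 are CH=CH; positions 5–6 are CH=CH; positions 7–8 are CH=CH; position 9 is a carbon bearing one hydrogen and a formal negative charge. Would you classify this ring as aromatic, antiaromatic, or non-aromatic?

Aromatic

All ring atoms are sp² and supply a p orbital to the ring (every atom in a ring double bond is sp² and brings one electron to the p orbital; the carbanion's lone pair occupies the p orbital); the conjugation is uninterrupted.
Tallying contributions gives 4 × 2 = 8 from the double-bond units + 2 from the CH(-) atom = 10.
10 = 4(2) + 2, which satisfies Hückel's 4n+2 rule.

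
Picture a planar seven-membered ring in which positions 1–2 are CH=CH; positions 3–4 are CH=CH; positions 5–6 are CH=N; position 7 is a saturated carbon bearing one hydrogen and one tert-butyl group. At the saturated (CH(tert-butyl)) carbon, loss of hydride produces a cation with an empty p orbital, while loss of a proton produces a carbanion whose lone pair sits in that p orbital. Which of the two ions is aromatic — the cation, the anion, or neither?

In either ion the ring is fully conjugated: every atom, including the new sp² carbon, supplies a p orbital.
Cation: 3 × 2 + 0 = 6 π electrons → 4(1)+2, aromatic.
Anion: 3 × 2 + 2 = 8 π electrons → 4(2), antiaromatic.

The cation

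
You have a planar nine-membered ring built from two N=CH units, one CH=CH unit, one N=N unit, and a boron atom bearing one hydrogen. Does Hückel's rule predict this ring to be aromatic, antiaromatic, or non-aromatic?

Antiaromatic

The p orbitals form a continuous loop: the double-bond atoms are sp², each contributing one p electron; the doubly-bonded nitrogens are pyridine-type — their lone pairs lie in the ring plane, leaving one electron in the p orbital; the boron has an empty p orbital. The ring is fully conjugated.
Counting π electrons: 4 × 2 = 8 from the double-bond units + 0 from the BH atom = 8.
8 is a 4n count (n = 2), so the planar conjugated ring is antiaromatic.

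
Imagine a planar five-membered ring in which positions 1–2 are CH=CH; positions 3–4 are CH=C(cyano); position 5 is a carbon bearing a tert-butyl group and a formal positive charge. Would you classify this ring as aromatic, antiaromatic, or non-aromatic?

Antiaromatic

The p orbitals form a continuous loop: each doubly-bonded ring atom is sp² with one p-orbital electron; the carbocation has an empty p orbital. The ring is fully conjugated.
Adding the contributions, 2 × 2 = 4 from the double-bond units + 0 from the C(tert-butyl)(+) atom = 4.
4 is a 4n count (n = 1), so the planar conjugated ring is antiaromatic.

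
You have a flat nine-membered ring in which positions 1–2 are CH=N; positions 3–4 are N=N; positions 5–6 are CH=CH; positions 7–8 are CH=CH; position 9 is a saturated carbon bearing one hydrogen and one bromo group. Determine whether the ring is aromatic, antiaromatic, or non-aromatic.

The CH(bromo) position has four σ bonds — that saturated carbon is sp³ and has no p orbital in the ring π system — so the cyclic conjugation is interrupted.
Broken conjugation rules out both aromaticity and antiaromaticity.

Non-aromatic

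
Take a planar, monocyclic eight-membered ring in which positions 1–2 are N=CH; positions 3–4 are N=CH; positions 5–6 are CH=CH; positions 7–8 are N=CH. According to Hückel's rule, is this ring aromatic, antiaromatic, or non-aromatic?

Antiaromatic

Every ring atom contributes a p orbital perpendicular to the ring (the double-bond atoms are sp², each contributing one p electron; each =N– nitrogen is pyridine-type (lone pair in the sp² plane, one electron in the p orbital)), so the π system is cyclic and fully conjugated.
Adding the contributions, 4 × 2 = 8 from the 4 double-bond units.
A 4n π count (8, n = 2) in a planar conjugated ring means antiaromatic.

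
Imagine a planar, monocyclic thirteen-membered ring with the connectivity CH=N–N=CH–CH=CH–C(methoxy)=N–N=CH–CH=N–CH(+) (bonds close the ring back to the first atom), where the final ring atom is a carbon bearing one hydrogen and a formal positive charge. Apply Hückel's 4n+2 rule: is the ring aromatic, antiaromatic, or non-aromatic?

Check conjugation: each doubly-bonded ring atom is sp² with one p-orbital electron; each =N– nitrogen is pyridine-type (lone pair in the sp² plane, one electron in the p orbital); the carbocation has an empty p orbital — every position has a p orbital, so the cyclic π system is continuous.
Tallying contributions gives 6 × 2 = 12 from the double-bond units + 0 from the CH(+) atom = 12.
With 12 = 4·3 π electrons, Hückel's rule classifies the planar ring as antiaromatic.

Antiaromatic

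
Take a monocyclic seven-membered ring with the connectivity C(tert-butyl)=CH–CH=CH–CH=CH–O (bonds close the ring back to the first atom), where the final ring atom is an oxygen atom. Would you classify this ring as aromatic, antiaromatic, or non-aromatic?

Antiaromatic

All ring atoms are sp² and supply a p orbital to the ring (every atom in a ring double bond is sp² and brings one electron to the p orbital; the oxygen donates one lone pair from its p orbital); the conjugation is uninterrupted.
Tallying contributions gives 3 × 2 = 6 from the double-bond units + 2 from the O atom = 8.
With 8 = 4·2 π electrons, Hückel's rule classifies the planar ring as antiaromatic.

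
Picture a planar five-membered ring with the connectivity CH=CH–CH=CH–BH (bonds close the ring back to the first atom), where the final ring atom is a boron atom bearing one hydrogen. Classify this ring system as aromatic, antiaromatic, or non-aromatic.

The p orbitals form a continuous loop: every atom in a ring double bond is sp² and brings one electron to the p orbital; the boron has an empty p orbital. The ring is fully conjugated.
Counting π electrons: 2 × 2 = 4 from the double-bond units + 0 from the BH atom = 4.
4 is a 4n count (n = 1), so the planar conjugated ring is antiaromatic.

Antiaromatic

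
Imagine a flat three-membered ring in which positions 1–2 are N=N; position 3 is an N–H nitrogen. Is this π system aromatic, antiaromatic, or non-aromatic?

Antiaromatic

The p orbitals form a continuous loop: each doubly-bonded ring atom is sp² with one p-orbital electron; each sp² =N– keeps its lone pair in-plane and puts one electron into the π system; the pyrrole-type nitrogen donates its lone pair from the p orbital. The ring is fully conjugated.
Tallying contributions gives 1 × 2 = 2 from the double-bond unit + 2 from the NH atom = 4.
4 is a 4n count (n = 1), so the planar conjugated ring is antiaromatic.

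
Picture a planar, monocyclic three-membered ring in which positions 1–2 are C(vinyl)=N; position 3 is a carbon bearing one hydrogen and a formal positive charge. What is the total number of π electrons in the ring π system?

All ring atoms are sp² and supply a p orbital to the ring (every atom in a ring double bond is sp² and brings one electron to the p orbital; the doubly-bonded nitrogens are pyridine-type — their lone pairs lie in the ring plane, leaving one electron in the p orbital; the carbocation has an empty p orbital); the conjugation is uninterrupted.
Adding the contributions, 1 × 2 = 2 from the double-bond unit + 0 from the CH(+) atom = 2.

2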